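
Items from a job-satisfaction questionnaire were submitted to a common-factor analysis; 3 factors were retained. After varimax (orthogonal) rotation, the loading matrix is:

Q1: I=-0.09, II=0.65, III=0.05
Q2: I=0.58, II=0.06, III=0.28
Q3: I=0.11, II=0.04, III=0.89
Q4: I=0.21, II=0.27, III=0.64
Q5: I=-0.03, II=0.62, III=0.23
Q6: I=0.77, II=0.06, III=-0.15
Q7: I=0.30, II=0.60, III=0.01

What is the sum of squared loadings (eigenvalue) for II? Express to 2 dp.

1.25

SS loadings for II = 0.65² + 0.06² + 0.04² + 0.27² + 0.62² + 0.06² + 0.60² = 0.4225 + 0.0036 + 0.0016 + 0.0729 + 0.3844 + 0.0036 + 0.3600 = 1.2486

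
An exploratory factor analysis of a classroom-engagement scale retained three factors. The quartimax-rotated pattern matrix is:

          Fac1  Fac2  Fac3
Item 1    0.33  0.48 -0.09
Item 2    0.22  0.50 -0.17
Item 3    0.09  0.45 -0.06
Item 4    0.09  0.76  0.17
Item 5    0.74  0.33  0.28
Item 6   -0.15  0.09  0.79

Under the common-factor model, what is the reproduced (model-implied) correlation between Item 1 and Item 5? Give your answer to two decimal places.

r̂ = Σ λ_i·λ_j across factors = (0.33)(0.74) + (0.48)(0.33) + (-0.09)(0.28)
  = +0.2442 +0.1584 -0.0252 = 0.3774

0.38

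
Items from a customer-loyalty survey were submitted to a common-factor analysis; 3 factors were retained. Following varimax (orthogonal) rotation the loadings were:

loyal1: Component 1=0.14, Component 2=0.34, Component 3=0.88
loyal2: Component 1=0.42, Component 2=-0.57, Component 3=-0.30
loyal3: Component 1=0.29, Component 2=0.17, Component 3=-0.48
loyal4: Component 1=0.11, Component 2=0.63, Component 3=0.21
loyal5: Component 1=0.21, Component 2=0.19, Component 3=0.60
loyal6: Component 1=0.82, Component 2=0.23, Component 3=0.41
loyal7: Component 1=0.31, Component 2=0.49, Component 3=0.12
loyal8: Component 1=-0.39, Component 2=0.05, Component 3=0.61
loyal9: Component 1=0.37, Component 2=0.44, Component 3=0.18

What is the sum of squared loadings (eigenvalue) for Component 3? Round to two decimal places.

2.09

SS loadings for Component 3 = 0.88² + (-0.30)² + (-0.48)² + 0.21² + 0.60² + 0.41² + 0.12² + 0.61² + 0.18² = 0.7744 + 0.0900 + 0.2304 + 0.0441 + 0.3600 + 0.1681 + 0.0144 + 0.3721 + 0.0324 = 2.0859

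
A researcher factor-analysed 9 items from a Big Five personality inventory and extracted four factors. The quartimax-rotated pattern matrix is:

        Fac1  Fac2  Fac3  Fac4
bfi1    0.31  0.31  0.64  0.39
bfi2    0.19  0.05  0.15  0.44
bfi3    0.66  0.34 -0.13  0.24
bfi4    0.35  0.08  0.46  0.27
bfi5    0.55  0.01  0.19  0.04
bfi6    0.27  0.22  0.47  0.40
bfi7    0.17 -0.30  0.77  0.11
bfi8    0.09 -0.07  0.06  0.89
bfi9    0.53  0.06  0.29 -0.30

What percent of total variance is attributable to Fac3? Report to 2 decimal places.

SS loadings for Fac3 = 0.64² + 0.15² + (-0.13)² + 0.46² + 0.19² + 0.47² + 0.77² + 0.06² + 0.29² = 1.5982
With 9 standardized items, total variance = 9. Proportion = 1.5982/9 = 0.1776 → 17.76%.

17.76%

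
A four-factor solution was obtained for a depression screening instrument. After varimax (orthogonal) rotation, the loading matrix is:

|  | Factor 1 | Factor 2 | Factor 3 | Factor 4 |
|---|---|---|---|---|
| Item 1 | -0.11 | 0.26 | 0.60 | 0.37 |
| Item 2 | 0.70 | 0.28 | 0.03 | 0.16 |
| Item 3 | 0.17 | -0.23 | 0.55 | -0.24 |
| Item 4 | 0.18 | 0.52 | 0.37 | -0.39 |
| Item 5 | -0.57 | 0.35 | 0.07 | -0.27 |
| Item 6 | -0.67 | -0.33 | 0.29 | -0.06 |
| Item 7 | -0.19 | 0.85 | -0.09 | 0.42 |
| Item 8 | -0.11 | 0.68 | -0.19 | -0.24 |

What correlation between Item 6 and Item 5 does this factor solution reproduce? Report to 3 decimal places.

r̂ = Σ λ_i·λ_j across factors = (-0.67)(-0.57) + (-0.33)(0.35) + (0.29)(0.07) + (-0.06)(-0.27)
  = +0.3819 -0.1155 +0.0203 +0.0162 = 0.3029

0.303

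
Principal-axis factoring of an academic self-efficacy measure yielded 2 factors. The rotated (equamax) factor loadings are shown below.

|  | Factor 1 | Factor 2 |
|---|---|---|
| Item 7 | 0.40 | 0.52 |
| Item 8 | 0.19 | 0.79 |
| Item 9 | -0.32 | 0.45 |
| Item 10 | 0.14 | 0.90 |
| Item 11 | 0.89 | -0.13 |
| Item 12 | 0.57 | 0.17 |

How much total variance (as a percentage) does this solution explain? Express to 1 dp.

SS loadings by factor: 1.4351, 1.9528; total = 3.3879.
Total variance with 6 standardized items is 6, so the solution explains 3.3879/6 = 0.5646 = 56.47%.

56.5%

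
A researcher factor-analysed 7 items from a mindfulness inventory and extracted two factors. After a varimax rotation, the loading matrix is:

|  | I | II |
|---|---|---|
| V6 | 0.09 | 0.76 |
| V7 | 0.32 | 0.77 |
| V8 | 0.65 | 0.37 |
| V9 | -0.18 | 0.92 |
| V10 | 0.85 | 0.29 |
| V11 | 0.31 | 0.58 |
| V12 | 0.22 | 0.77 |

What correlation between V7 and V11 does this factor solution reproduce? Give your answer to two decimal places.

r̂ = Σ λ_i·λ_j across factors = (0.32)(0.31) + (0.77)(0.58)
  = +0.0992 +0.4466 = 0.5458

0.55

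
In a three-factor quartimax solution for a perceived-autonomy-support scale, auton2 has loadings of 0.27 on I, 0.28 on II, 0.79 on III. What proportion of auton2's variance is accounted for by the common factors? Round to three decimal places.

0.775

h² = 0.27² + 0.28² + 0.79² = 0.0729 + 0.0784 + 0.6241 = 0.7754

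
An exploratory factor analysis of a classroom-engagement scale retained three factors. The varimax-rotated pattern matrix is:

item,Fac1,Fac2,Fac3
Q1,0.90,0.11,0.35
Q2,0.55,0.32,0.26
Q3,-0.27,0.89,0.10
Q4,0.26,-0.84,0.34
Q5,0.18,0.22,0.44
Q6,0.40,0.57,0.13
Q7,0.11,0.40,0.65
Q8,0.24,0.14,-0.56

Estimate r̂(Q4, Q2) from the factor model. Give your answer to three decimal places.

-0.037

r̂ = Σ λ_i·λ_j across factors = (0.26)(0.55) + (-0.84)(0.32) + (0.34)(0.26)
  = +0.1430 -0.2688 +0.0884 = -0.0374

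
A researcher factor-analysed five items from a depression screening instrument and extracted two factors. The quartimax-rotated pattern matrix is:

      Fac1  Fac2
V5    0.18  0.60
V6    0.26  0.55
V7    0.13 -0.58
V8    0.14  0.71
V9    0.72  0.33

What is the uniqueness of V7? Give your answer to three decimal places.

0.647

h² = 0.13² + (-0.58)² = 0.0169 + 0.3364 = 0.3533
Uniqueness u² = 1 − h² = 1 − 0.3533 = 0.6467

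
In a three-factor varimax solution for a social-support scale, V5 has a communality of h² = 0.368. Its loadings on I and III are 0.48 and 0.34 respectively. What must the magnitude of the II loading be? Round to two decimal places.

Under orthogonal rotation h² = Σλ², so λ_II² = h² − (0.3460) = 0.368 − 0.3460 = 0.0220.
|λ| = √0.0220 = 0.1483.

0.15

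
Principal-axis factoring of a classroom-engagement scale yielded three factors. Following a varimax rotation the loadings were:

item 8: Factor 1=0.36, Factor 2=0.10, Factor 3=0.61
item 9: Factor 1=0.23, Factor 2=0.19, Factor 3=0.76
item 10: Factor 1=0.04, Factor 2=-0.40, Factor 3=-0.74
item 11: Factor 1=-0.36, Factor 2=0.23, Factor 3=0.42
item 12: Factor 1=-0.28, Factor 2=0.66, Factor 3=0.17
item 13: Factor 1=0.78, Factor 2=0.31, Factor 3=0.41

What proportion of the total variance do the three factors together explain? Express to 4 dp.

Communalities: 0.5117, 0.6666, 0.7092, 0.3589, 0.5429, 0.8726; Σh² = 3.6619.
Total variance with 6 standardized items is 6, so the solution explains 3.6619/6 = 0.6103.

0.6103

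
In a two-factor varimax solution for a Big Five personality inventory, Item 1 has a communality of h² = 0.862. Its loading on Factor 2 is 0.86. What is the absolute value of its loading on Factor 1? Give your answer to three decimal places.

Under orthogonal rotation h² = Σλ², so λ_Factor 1² = h² − (0.7396) = 0.862 − 0.7396 = 0.1224.
|λ| = √0.1224 = 0.3499.

0.350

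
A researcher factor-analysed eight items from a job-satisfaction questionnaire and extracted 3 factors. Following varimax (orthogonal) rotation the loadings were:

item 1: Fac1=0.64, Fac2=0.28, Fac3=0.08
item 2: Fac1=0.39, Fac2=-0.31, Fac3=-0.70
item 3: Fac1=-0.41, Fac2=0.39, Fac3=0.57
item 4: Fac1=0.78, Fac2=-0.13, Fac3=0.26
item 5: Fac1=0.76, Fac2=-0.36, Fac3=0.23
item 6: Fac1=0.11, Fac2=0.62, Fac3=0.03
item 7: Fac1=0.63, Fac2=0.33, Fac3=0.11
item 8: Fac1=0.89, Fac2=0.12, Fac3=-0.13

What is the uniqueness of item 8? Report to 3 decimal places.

h² = 0.89² + 0.12² + (-0.13)² = 0.7921 + 0.0144 + 0.0169 = 0.8234
Uniqueness u² = 1 − h² = 1 − 0.8234 = 0.1766

0.177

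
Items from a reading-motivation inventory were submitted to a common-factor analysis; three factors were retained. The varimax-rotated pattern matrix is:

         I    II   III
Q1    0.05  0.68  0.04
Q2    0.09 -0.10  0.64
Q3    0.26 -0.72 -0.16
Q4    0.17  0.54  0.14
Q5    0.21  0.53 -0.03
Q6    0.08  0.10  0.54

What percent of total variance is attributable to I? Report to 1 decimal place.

2.6%

SS loadings for I = 0.05² + 0.09² + 0.26² + 0.17² + 0.21² + 0.08² = 0.1576
With 6 standardized items, total variance = 6. Proportion = 0.1576/6 = 0.0263 → 2.63%.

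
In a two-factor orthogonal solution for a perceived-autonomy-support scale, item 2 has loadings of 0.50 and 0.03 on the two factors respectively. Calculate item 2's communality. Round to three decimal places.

0.251

h² = 0.50² + 0.03² = 0.2500 + 0.0009 = 0.2509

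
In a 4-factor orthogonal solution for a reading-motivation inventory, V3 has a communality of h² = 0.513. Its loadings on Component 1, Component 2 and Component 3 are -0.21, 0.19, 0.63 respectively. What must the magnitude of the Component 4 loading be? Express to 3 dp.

0.189

Under orthogonal rotation h² = Σλ², so λ_Component 4² = h² − (0.4771) = 0.513 − 0.4771 = 0.0359.
|λ| = √0.0359 = 0.1895.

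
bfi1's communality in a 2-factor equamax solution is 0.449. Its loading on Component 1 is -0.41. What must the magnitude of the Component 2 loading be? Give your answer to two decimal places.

Under orthogonal rotation h² = Σλ², so λ_Component 2² = h² − (0.1681) = 0.449 − 0.1681 = 0.2809.
|λ| = √0.2809 = 0.5300.

0.53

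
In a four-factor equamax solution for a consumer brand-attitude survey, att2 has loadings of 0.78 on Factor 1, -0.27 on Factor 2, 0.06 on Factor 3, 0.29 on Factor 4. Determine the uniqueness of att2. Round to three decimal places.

0.231

h² = 0.78² + (-0.27)² + 0.06² + 0.29² = 0.6084 + 0.0729 + 0.0036 + 0.0841 = 0.7690
Uniqueness u² = 1 − h² = 1 − 0.7690 = 0.2310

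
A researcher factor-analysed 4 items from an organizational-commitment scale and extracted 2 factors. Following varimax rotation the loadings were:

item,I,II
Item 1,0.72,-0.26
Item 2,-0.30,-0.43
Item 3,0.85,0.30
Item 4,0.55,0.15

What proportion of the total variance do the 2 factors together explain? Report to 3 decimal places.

0.500

SS loadings by factor: 1.6334, 0.3650; total = 1.9984.
Total variance with 4 standardized items is 4, so the solution explains 1.9984/4 = 0.4996.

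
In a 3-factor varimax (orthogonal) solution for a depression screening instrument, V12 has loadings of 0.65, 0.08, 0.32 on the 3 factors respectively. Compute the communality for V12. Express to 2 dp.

0.53

h² = 0.65² + 0.08² + 0.32² = 0.4225 + 0.0064 + 0.1024 = 0.5313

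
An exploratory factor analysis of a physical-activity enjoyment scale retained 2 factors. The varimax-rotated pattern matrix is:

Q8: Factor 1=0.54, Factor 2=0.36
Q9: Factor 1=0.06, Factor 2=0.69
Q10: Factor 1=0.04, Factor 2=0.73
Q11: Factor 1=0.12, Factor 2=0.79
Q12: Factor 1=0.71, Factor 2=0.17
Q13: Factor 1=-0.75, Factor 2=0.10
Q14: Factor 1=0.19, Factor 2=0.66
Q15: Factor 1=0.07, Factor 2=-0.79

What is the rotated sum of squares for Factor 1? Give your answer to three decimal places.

1.419

SS loadings for Factor 1 = 0.54² + 0.06² + 0.04² + 0.12² + 0.71² + (-0.75)² + 0.19² + 0.07² = 0.2916 + 0.0036 + 0.0016 + 0.0144 + 0.5041 + 0.5625 + 0.0361 + 0.0049 = 1.4188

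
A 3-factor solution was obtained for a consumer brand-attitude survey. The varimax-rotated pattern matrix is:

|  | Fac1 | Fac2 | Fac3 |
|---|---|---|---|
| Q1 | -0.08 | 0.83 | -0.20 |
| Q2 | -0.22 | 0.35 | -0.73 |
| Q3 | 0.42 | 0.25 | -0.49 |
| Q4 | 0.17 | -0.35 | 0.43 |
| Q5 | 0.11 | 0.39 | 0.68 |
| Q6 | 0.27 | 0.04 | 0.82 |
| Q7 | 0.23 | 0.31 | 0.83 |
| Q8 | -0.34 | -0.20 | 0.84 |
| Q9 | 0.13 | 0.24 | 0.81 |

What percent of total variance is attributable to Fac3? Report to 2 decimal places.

SS loadings for Fac3 = (-0.20)² + (-0.73)² + (-0.49)² + 0.43² + 0.68² + 0.82² + 0.83² + 0.84² + 0.81² = 4.1833
With 9 standardized items, total variance = 9. Proportion = 4.1833/9 = 0.4648 → 46.48%.

46.48%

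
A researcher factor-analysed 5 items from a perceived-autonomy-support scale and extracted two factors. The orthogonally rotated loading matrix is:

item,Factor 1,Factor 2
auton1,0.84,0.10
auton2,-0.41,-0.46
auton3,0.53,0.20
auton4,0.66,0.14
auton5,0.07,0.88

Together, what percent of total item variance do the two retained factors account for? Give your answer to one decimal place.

Communalities: 0.7156, 0.3797, 0.3209, 0.4552, 0.7793; Σh² = 2.6507.
Total variance with 5 standardized items is 5, so the solution explains 2.6507/5 = 0.5301 = 53.01%.

53.0%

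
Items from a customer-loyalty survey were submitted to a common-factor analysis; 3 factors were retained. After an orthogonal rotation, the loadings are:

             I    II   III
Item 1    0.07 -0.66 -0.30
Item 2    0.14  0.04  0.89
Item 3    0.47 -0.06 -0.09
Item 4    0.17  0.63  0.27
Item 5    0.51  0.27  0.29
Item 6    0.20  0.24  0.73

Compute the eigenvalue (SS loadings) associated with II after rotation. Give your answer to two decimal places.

SS loadings for II = (-0.66)² + 0.04² + (-0.06)² + 0.63² + 0.27² + 0.24² = 0.4356 + 0.0016 + 0.0036 + 0.3969 + 0.0729 + 0.0576 = 0.9682

0.97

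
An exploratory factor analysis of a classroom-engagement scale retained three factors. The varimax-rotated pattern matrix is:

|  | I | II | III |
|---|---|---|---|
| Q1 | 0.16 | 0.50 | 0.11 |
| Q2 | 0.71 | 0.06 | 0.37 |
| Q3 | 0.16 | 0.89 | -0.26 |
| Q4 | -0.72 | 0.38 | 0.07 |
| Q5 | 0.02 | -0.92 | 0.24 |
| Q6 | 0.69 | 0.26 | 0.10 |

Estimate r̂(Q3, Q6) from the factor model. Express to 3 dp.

r̂ = Σ λ_i·λ_j across factors = (0.16)(0.69) + (0.89)(0.26) + (-0.26)(0.10)
  = +0.1104 +0.2314 -0.0260 = 0.3158

0.316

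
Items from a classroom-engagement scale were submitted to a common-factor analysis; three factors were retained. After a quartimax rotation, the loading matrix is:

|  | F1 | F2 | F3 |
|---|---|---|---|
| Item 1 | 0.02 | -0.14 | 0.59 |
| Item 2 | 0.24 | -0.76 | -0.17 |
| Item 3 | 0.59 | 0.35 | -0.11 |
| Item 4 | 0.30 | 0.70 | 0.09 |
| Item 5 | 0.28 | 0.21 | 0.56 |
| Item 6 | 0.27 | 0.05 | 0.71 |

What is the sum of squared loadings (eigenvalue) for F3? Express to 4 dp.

SS loadings for F3 = 0.59² + (-0.17)² + (-0.11)² + 0.09² + 0.56² + 0.71² = 0.3481 + 0.0289 + 0.0121 + 0.0081 + 0.3136 + 0.5041 = 1.2149

1.2149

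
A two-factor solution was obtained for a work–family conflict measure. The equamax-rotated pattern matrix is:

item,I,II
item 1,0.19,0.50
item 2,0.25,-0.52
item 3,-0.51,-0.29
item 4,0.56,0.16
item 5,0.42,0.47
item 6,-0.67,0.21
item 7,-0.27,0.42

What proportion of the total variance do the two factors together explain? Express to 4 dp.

SS loadings by factor: 1.3705, 1.0715; total = 2.4420.
Total variance with 7 standardized items is 7, so the solution explains 2.4420/7 = 0.3489.

0.3489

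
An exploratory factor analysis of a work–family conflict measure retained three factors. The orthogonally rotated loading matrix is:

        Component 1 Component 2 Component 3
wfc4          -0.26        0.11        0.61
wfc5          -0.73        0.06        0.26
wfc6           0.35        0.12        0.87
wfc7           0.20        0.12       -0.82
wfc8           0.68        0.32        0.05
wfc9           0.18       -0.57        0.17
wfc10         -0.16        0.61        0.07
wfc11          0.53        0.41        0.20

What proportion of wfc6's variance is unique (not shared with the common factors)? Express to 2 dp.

0.11

h² = 0.35² + 0.12² + 0.87² = 0.1225 + 0.0144 + 0.7569 = 0.8938
Uniqueness u² = 1 − h² = 1 − 0.8938 = 0.1062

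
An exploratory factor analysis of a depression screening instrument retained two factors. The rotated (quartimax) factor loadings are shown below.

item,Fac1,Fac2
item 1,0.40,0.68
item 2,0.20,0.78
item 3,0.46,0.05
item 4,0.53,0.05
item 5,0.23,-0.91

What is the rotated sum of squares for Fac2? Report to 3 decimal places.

SS loadings for Fac2 = 0.68² + 0.78² + 0.05² + 0.05² + (-0.91)² = 0.4624 + 0.6084 + 0.0025 + 0.0025 + 0.8281 = 1.9039

1.904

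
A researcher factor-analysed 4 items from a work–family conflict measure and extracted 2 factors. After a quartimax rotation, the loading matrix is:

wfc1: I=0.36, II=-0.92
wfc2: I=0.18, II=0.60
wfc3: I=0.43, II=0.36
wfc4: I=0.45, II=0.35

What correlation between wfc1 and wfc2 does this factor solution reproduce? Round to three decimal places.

-0.487

r̂ = Σ λ_i·λ_j across factors = (0.36)(0.18) + (-0.92)(0.60)
  = +0.0648 -0.5520 = -0.4872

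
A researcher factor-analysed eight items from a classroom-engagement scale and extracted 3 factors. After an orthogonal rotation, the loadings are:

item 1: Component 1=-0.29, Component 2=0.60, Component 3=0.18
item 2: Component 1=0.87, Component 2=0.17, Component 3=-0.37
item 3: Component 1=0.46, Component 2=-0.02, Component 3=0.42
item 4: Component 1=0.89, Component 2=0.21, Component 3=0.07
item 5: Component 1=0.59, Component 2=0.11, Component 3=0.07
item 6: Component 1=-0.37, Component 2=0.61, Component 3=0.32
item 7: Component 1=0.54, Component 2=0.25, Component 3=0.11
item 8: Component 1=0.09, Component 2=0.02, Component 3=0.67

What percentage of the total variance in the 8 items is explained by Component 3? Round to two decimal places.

SS loadings for Component 3 = 0.18² + (-0.37)² + 0.42² + 0.07² + 0.07² + 0.32² + 0.11² + 0.67² = 0.9189
With 8 standardized items, total variance = 8. Proportion = 0.9189/8 = 0.1149 → 11.49%.

11.49%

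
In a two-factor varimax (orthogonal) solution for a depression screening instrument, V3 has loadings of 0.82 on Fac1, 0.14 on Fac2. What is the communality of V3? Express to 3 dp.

h² = 0.82² + 0.14² = 0.6724 + 0.0196 = 0.6920

0.692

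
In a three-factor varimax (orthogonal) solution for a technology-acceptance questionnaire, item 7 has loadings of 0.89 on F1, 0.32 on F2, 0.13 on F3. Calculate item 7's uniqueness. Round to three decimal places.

0.089

h² = 0.89² + 0.32² + 0.13² = 0.7921 + 0.1024 + 0.0169 = 0.9114
Uniqueness u² = 1 − h² = 1 − 0.9114 = 0.0886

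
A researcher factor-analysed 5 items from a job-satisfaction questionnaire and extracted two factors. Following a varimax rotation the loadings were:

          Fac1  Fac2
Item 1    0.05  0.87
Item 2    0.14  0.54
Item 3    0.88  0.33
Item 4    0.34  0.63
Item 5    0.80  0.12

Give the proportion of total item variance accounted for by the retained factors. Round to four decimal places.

Communalities: 0.7594, 0.3112, 0.8833, 0.5125, 0.6544; Σh² = 3.1208.
Total variance with 5 standardized items is 5, so the solution explains 3.1208/5 = 0.6242.

0.6242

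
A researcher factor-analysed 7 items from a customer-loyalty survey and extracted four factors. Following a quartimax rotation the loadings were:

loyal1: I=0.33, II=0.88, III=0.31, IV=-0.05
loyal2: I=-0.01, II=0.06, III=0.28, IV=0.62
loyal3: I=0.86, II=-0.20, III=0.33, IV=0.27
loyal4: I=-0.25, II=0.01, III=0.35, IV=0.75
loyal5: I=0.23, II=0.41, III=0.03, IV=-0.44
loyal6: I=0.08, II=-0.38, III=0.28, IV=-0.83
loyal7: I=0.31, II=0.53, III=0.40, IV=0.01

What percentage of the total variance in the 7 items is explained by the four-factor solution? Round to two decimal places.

Communalities: 0.9819, 0.4665, 0.9614, 0.7476, 0.4155, 0.9181, 0.5371; Σh² = 5.0281.
Total variance with 7 standardized items is 7, so the solution explains 5.0281/7 = 0.7183 = 71.83%.

71.83%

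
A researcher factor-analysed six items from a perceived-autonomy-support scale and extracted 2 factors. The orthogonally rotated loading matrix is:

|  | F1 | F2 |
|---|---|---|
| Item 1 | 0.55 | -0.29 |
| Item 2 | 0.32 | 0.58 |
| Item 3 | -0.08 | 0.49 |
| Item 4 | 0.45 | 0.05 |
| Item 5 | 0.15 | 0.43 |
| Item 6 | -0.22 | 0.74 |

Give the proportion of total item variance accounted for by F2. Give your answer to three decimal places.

0.233

SS loadings for F2 = (-0.29)² + 0.58² + 0.49² + 0.05² + 0.43² + 0.74² = 1.3956
Proportion of variance = 1.3956 / 6 = 0.2326.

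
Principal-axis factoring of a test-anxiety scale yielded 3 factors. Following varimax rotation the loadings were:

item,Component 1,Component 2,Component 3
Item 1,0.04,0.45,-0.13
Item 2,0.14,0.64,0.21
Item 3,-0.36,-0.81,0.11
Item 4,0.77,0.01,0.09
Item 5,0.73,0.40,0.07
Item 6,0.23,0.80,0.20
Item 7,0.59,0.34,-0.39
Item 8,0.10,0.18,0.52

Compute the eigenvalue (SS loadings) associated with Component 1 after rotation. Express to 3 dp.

1.688

SS loadings for Component 1 = 0.04² + 0.14² + (-0.36)² + 0.77² + 0.73² + 0.23² + 0.59² + 0.10² = 0.0016 + 0.0196 + 0.1296 + 0.5929 + 0.5329 + 0.0529 + 0.3481 + 0.0100 = 1.6876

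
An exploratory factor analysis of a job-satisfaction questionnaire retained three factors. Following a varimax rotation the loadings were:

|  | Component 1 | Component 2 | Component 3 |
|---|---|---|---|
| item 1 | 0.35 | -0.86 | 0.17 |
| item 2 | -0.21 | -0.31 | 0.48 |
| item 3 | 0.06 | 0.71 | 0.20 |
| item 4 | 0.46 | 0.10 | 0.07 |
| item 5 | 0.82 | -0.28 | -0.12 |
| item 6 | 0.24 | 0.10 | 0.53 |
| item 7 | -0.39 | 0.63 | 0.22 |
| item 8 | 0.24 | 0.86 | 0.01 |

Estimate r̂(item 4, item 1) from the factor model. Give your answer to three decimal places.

r̂ = Σ λ_i·λ_j across factors = (0.46)(0.35) + (0.10)(-0.86) + (0.07)(0.17)
  = +0.1610 -0.0860 +0.0119 = 0.0869

0.087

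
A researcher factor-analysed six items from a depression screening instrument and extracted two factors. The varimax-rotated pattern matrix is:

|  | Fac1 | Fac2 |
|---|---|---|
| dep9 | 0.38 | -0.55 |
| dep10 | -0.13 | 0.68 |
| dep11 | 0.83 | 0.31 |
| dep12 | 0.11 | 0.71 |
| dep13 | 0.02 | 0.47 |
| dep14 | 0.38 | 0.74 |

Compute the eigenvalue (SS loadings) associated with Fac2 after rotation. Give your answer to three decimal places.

2.134

SS loadings for Fac2 = (-0.55)² + 0.68² + 0.31² + 0.71² + 0.47² + 0.74² = 0.3025 + 0.4624 + 0.0961 + 0.5041 + 0.2209 + 0.5476 = 2.1336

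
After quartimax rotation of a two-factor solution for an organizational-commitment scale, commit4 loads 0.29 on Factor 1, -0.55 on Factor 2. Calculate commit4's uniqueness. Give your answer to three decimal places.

0.613

h² = 0.29² + (-0.55)² = 0.0841 + 0.3025 = 0.3866
Uniqueness u² = 1 − h² = 1 − 0.3866 = 0.6134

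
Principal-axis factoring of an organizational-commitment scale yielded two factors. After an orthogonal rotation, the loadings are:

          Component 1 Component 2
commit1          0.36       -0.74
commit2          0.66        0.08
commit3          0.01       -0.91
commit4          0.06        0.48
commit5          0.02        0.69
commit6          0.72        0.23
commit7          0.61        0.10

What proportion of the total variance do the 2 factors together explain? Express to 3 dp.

0.516

SS loadings by factor: 1.4598, 2.1515; total = 3.6113.
Total variance with 7 standardized items is 7, so the solution explains 3.6113/7 = 0.5159.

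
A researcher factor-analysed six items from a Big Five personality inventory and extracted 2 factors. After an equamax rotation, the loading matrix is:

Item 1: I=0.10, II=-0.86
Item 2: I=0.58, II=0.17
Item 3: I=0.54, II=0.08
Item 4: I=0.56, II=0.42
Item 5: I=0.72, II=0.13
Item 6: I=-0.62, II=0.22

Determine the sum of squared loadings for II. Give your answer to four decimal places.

1.0166

SS loadings for II = (-0.86)² + 0.17² + 0.08² + 0.42² + 0.13² + 0.22² = 0.7396 + 0.0289 + 0.0064 + 0.1764 + 0.0169 + 0.0484 = 1.0166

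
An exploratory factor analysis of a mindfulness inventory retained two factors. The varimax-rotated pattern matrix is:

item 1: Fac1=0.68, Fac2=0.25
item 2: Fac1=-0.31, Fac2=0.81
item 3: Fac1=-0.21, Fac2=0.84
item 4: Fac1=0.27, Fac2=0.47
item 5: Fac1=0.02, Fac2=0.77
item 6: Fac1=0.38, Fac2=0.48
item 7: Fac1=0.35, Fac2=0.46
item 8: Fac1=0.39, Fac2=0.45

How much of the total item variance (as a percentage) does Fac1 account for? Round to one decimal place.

SS loadings for Fac1 = 0.68² + (-0.31)² + (-0.21)² + 0.27² + 0.02² + 0.38² + 0.35² + 0.39² = 1.0949
With 8 standardized items, total variance = 8. Proportion = 1.0949/8 = 0.1369 → 13.69%.

13.7%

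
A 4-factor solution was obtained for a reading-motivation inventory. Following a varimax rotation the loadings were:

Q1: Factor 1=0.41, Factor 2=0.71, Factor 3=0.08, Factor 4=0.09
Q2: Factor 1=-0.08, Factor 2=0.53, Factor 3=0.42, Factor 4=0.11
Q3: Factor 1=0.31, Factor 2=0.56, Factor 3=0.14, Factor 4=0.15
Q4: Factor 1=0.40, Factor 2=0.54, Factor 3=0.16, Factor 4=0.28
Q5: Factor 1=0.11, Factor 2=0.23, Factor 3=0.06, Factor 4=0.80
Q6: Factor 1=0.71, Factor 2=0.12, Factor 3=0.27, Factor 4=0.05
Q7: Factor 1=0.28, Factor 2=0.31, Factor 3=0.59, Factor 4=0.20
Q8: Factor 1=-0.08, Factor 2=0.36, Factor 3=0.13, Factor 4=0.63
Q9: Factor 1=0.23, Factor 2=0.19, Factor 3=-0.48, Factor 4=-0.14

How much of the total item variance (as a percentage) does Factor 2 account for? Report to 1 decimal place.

SS loadings for Factor 2 = 0.71² + 0.53² + 0.56² + 0.54² + 0.23² + 0.12² + 0.31² + 0.36² + 0.19² = 1.7193
With 9 standardized items, total variance = 9. Proportion = 1.7193/9 = 0.1910 → 19.10%.

19.1%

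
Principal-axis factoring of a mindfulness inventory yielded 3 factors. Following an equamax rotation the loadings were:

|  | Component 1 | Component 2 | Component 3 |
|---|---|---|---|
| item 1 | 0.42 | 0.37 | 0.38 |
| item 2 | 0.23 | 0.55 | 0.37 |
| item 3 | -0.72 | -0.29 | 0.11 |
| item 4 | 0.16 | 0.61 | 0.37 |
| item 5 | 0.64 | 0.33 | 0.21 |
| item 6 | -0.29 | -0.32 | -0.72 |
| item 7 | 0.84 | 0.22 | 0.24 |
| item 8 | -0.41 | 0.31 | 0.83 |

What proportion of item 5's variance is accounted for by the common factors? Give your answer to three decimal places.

h² = 0.64² + 0.33² + 0.21² = 0.4096 + 0.1089 + 0.0441 = 0.5626

0.563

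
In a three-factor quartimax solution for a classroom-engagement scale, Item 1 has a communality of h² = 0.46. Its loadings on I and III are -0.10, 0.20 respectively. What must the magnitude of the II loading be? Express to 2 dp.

Under orthogonal rotation h² = Σλ², so λ_II² = h² − (0.0500) = 0.46 − 0.0500 = 0.4100.
|λ| = √0.4100 = 0.6403.

0.64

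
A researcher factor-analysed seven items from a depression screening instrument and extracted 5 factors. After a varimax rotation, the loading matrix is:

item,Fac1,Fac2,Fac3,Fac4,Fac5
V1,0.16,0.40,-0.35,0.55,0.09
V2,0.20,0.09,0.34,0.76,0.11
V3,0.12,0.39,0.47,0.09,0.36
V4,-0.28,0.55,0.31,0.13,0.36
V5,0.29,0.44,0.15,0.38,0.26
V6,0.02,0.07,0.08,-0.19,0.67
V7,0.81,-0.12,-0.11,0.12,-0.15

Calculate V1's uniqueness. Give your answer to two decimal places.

0.38

h² = 0.16² + 0.40² + (-0.35)² + 0.55² + 0.09² = 0.0256 + 0.1600 + 0.1225 + 0.3025 + 0.0081 = 0.6187
Uniqueness u² = 1 − h² = 1 − 0.6187 = 0.3813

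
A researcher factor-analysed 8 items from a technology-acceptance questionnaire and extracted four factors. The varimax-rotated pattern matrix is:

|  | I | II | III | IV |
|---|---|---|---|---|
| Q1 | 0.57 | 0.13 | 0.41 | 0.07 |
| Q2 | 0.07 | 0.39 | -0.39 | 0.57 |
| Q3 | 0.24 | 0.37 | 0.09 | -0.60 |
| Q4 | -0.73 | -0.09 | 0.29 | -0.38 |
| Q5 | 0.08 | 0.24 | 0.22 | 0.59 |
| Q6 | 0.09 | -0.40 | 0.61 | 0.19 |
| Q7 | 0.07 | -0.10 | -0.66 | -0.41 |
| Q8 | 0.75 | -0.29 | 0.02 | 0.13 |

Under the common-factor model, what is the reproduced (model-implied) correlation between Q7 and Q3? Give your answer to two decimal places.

r̂ = Σ λ_i·λ_j across factors = (0.07)(0.24) + (-0.10)(0.37) + (-0.66)(0.09) + (-0.41)(-0.60)
  = +0.0168 -0.0370 -0.0594 +0.2460 = 0.1664

0.17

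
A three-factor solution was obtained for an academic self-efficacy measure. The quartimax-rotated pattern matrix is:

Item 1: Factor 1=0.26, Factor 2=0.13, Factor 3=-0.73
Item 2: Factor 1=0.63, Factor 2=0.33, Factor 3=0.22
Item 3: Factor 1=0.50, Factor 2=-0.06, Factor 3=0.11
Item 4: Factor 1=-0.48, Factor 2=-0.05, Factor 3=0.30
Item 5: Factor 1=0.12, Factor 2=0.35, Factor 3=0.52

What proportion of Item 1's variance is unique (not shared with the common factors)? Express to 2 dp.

0.38

h² = 0.26² + 0.13² + (-0.73)² = 0.0676 + 0.0169 + 0.5329 = 0.6174
Uniqueness u² = 1 − h² = 1 − 0.6174 = 0.3826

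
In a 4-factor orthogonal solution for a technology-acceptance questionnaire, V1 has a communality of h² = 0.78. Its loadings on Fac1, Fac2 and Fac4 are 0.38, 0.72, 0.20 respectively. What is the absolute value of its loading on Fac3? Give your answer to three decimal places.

Under orthogonal rotation h² = Σλ², so λ_Fac3² = h² − (0.7028) = 0.78 − 0.7028 = 0.0772.
|λ| = √0.0772 = 0.2778.

0.278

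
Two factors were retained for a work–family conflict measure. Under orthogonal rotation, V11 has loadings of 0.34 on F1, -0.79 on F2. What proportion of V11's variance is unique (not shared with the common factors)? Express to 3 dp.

h² = 0.34² + (-0.79)² = 0.1156 + 0.6241 = 0.7397
Uniqueness u² = 1 − h² = 1 − 0.7397 = 0.2603

0.260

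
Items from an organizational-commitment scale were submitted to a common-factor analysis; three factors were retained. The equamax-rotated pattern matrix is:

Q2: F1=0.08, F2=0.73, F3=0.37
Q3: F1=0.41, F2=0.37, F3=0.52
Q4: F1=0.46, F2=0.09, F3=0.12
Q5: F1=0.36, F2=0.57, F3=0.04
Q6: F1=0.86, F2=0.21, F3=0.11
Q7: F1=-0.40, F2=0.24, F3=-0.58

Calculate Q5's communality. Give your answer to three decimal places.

h² = 0.36² + 0.57² + 0.04² = 0.1296 + 0.3249 + 0.0016 = 0.4561

0.456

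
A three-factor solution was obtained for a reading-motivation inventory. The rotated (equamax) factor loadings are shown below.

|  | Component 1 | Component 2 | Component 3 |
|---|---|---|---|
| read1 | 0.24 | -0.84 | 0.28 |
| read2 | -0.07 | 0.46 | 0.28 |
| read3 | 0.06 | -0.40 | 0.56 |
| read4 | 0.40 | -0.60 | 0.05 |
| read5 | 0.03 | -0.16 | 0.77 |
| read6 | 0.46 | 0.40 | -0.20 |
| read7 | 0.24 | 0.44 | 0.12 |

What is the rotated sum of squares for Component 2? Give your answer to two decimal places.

1.82

SS loadings for Component 2 = (-0.84)² + 0.46² + (-0.40)² + (-0.60)² + (-0.16)² + 0.40² + 0.44² = 0.7056 + 0.2116 + 0.1600 + 0.3600 + 0.0256 + 0.1600 + 0.1936 = 1.8164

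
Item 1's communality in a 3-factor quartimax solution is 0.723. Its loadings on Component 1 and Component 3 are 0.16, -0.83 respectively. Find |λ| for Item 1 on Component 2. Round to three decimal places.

Under orthogonal rotation h² = Σλ², so λ_Component 2² = h² − (0.7145) = 0.723 − 0.7145 = 0.0085.
|λ| = √0.0085 = 0.0922.

0.092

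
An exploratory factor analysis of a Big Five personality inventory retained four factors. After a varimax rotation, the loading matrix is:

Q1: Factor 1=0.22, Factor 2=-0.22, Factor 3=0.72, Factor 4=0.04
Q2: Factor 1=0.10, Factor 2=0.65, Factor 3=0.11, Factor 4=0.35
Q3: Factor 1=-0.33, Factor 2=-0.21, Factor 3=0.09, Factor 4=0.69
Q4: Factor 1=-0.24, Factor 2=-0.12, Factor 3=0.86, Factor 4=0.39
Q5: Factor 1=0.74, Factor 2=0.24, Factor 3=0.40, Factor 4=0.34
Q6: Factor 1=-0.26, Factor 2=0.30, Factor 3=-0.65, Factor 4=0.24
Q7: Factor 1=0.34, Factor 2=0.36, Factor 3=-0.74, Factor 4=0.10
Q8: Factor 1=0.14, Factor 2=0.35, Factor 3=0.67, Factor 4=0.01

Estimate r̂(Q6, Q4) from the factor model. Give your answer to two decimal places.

r̂ = Σ λ_i·λ_j across factors = (-0.26)(-0.24) + (0.30)(-0.12) + (-0.65)(0.86) + (0.24)(0.39)
  = +0.0624 -0.0360 -0.5590 +0.0936 = -0.4390

-0.44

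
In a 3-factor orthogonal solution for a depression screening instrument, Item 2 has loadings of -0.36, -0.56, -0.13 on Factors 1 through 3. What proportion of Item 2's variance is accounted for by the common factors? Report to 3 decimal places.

0.460

h² = (-0.36)² + (-0.56)² + (-0.13)² = 0.1296 + 0.3136 + 0.0169 = 0.4601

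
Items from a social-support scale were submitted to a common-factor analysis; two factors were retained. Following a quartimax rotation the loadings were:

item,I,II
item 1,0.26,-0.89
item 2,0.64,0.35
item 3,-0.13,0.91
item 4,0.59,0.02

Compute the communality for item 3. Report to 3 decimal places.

h² = (-0.13)² + 0.91² = 0.0169 + 0.8281 = 0.8450

0.845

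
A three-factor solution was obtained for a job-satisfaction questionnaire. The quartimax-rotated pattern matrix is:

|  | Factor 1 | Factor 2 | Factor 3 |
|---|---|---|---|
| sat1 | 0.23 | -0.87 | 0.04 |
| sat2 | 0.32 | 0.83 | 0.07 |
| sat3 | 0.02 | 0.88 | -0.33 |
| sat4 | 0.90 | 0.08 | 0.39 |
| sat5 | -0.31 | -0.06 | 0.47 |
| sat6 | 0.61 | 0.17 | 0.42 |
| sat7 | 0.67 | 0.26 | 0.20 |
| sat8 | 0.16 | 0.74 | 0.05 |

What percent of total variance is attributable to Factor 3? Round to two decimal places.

8.84%

SS loadings for Factor 3 = 0.04² + 0.07² + (-0.33)² + 0.39² + 0.47² + 0.42² + 0.20² + 0.05² = 0.7073
With 8 standardized items, total variance = 8. Proportion = 0.7073/8 = 0.0884 → 8.84%.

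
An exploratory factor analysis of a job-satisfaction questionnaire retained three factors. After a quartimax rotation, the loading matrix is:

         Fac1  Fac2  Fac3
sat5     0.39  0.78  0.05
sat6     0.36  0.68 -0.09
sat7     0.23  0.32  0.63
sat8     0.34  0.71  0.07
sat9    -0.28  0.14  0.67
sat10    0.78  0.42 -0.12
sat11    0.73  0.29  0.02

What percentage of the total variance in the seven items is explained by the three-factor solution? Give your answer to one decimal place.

64.3%

SS loadings by factor: 1.6699, 1.9574, 0.8761; total = 4.5034.
Total variance with 7 standardized items is 7, so the solution explains 4.5034/7 = 0.6433 = 64.33%.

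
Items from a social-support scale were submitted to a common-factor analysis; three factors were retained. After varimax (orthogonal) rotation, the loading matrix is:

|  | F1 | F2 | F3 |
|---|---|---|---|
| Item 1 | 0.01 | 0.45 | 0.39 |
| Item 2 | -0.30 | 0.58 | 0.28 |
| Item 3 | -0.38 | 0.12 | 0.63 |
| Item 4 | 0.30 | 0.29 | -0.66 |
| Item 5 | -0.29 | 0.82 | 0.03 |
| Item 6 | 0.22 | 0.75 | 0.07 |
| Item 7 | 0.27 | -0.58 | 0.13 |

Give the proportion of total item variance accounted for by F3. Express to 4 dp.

0.1551

SS loadings for F3 = 0.39² + 0.28² + 0.63² + (-0.66)² + 0.03² + 0.07² + 0.13² = 1.0857
Proportion of variance = 1.0857 / 7 = 0.1551.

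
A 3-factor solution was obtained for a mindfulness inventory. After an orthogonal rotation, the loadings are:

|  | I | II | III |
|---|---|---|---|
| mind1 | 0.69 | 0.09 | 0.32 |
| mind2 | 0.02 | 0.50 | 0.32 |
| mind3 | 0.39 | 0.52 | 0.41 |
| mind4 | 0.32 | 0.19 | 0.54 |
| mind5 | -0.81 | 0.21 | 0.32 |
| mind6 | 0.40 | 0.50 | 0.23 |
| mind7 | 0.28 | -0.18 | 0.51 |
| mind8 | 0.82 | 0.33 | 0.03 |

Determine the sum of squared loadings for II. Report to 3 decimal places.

SS loadings for II = 0.09² + 0.50² + 0.52² + 0.19² + 0.21² + 0.50² + (-0.18)² + 0.33² = 0.0081 + 0.2500 + 0.2704 + 0.0361 + 0.0441 + 0.2500 + 0.0324 + 0.1089 = 1.0000

1.000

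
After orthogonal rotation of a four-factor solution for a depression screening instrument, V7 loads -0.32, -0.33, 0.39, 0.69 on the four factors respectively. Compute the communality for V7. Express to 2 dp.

0.84

h² = (-0.32)² + (-0.33)² + 0.39² + 0.69² = 0.1024 + 0.1089 + 0.1521 + 0.4761 = 0.8395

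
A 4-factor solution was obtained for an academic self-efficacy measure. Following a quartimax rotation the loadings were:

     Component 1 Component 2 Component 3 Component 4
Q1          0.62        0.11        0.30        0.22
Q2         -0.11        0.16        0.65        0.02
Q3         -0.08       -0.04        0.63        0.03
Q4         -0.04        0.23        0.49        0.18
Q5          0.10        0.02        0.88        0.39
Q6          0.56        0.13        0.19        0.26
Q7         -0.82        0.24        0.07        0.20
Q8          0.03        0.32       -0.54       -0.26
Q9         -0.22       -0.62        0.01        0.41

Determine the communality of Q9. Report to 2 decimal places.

0.60

h² = (-0.22)² + (-0.62)² + 0.01² + 0.41² = 0.0484 + 0.3844 + 0.0001 + 0.1681 = 0.6010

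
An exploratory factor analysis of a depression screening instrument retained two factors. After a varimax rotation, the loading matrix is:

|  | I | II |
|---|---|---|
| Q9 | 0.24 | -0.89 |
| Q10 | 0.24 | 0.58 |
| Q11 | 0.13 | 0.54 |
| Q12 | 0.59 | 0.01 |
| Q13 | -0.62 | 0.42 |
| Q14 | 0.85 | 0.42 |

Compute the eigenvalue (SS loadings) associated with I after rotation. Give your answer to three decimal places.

1.587

SS loadings for I = 0.24² + 0.24² + 0.13² + 0.59² + (-0.62)² + 0.85² = 0.0576 + 0.0576 + 0.0169 + 0.3481 + 0.3844 + 0.7225 = 1.5871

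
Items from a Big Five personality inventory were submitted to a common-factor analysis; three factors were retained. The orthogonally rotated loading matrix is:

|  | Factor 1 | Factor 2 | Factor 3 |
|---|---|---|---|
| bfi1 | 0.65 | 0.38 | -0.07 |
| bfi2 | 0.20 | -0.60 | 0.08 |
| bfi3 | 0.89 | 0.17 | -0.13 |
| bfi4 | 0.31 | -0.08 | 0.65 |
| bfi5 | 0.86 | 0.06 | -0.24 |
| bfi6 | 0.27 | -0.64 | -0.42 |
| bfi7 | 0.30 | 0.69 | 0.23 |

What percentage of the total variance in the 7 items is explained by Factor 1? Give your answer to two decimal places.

32.19%

SS loadings for Factor 1 = 0.65² + 0.20² + 0.89² + 0.31² + 0.86² + 0.27² + 0.30² = 2.2532
With 7 standardized items, total variance = 7. Proportion = 2.2532/7 = 0.3219 → 32.19%.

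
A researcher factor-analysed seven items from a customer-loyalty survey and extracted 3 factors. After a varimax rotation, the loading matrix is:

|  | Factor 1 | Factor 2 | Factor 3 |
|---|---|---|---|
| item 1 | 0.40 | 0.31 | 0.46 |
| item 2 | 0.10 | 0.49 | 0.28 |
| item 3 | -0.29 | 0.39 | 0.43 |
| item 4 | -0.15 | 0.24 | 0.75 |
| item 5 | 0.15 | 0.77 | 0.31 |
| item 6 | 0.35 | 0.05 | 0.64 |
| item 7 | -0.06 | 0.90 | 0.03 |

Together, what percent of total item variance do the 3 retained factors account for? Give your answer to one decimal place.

56.0%

Communalities: 0.4677, 0.3285, 0.4211, 0.6426, 0.7115, 0.5346, 0.8145; Σh² = 3.9205.
Total variance with 7 standardized items is 7, so the solution explains 3.9205/7 = 0.5601 = 56.01%.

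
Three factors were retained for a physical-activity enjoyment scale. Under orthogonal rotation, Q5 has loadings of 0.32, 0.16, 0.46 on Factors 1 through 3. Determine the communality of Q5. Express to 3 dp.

0.340

h² = 0.32² + 0.16² + 0.46² = 0.1024 + 0.0256 + 0.2116 = 0.3396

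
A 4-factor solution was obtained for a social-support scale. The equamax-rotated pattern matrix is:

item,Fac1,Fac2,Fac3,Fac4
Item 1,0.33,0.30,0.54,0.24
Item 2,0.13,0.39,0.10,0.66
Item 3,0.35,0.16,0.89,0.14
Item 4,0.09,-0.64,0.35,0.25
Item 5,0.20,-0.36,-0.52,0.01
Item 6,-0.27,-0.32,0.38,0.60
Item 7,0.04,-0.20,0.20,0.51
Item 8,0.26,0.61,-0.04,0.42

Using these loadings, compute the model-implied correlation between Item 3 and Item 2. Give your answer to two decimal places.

0.29

r̂ = Σ λ_i·λ_j across factors = (0.35)(0.13) + (0.16)(0.39) + (0.89)(0.10) + (0.14)(0.66)
  = +0.0455 +0.0624 +0.0890 +0.0924 = 0.2893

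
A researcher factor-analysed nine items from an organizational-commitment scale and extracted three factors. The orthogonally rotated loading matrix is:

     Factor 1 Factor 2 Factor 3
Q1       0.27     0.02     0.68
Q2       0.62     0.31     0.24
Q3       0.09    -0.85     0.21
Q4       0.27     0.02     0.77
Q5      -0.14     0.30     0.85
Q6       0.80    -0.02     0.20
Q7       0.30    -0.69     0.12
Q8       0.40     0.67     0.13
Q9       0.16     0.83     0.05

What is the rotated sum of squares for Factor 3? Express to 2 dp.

SS loadings for Factor 3 = 0.68² + 0.24² + 0.21² + 0.77² + 0.85² + 0.20² + 0.12² + 0.13² + 0.05² = 0.4624 + 0.0576 + 0.0441 + 0.5929 + 0.7225 + 0.0400 + 0.0144 + 0.0169 + 0.0025 = 1.9533

1.95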